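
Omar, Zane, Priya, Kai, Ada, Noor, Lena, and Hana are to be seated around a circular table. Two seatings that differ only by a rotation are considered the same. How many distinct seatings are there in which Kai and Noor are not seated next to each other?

3600

All circular seatings of 8 people number (7)! = 5040.
Those with Kai next to Noor: fuse the pair into one unit and seat 7 units around a circle — 2·(6)! = 1440.
Subtracting, 5040 − 1440 = 3600.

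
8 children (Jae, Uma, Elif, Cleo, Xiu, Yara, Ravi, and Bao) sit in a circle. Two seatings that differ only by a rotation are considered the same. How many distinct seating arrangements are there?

Seat Jae anywhere (absorbing the rotational symmetry), then permute the other 7: (7)! = 5040.

5040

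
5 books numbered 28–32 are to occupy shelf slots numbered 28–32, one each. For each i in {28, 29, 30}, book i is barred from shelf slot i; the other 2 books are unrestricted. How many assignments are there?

64

Let Aᵢ (for i ∈ {28, 29, 30}) be the placements that put book i in its forbidden shelf slot. Any j of these fix j positions, leaving (5−j)! ways to fill the rest, and there are C(3,j) ways to pick which j.
By inclusion–exclusion, the number of valid placements is Σ_{j=0}^{3} (−1)^j C(3,j)·(5−j)!.
Computing: 120 − 72 + 18 − 2 = 64.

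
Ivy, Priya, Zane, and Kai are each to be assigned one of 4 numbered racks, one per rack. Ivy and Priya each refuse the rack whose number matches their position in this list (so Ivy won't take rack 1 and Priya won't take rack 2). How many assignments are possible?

Let Aᵢ (for i ∈ {1, 2}) be the placements that put person i in their forbidden rack. Any j of these fix j positions, leaving (4−j)! ways to fill the rest, and there are C(2,j) ways to pick which j.
By inclusion–exclusion, the number of valid placements is Σ_{j=0}^{2} (−1)^j C(2,j)·(4−j)!.
Computing: 24 − 12 + 2 = 14.

14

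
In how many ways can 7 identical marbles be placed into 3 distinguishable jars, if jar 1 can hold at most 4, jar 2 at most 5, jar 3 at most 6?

By stars and bars, unrestricted non-negative solutions to x_1+…+x_3 = 7 number C(7+2,2) = 36.
Subtract solutions that violate a single cap (substitute x_i' = x_i − (cap_i+1)): x_1 ≥ 5 gives C(4,2) = 6; x_2 ≥ 6 gives C(3,2) = 3; x_3 ≥ 7 gives C(2,2) = 1. Together 10.
No two caps can be exceeded simultaneously, so the pair terms are all 0.
By inclusion–exclusion the count is 36 − 10 + 0 = 26.

26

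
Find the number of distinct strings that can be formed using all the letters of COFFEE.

180

The 6 letters of COFFEE have repeats: E appearing twice and F appearing twice.
Dividing 6! = 720 by 2!·2! = 4 for the repeated letters gives 180.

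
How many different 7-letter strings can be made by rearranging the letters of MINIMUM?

Letter multiplicities in MINIMUM: I×2, M×3, N×1, U×1.
The number of distinct arrangements is 7!/(3!·2!) = 5040/12 = 420.

420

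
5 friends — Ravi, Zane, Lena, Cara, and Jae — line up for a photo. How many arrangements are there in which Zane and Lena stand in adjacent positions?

Place the 3 others and the Zane-Lena pair as 4 objects in a line; the pair has 2 internal arrangements.
That gives 2 × 4! = 2 × 24 = 48.

48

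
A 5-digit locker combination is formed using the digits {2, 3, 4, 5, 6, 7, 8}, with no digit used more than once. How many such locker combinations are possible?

2520

Choose and order 5 of the 7 symbols: the first digit has 7 options, the next 6, and so on down to 3.
7 × 6 × 5 × 4 × 3 = 2520.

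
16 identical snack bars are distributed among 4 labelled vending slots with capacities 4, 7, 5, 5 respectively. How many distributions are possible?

55

By stars and bars, unrestricted non-negative solutions to x_1+…+x_4 = 16 number C(16+3,3) = 969.
Subtract solutions that violate a single cap (substitute x_i' = x_i − (cap_i+1)): x_1 ≥ 5 gives C(14,3) = 364; x_2 ≥ 8 gives C(11,3) = 165; x_3 ≥ 6 gives C(13,3) = 286; x_4 ≥ 6 gives C(13,3) = 286. Together 1101.
Add back pairs where two caps are both exceeded: 20 + 56 + 56 + 10 + 10 + 35 = 187.
By inclusion–exclusion the count is 969 − 1101 + 187 = 55.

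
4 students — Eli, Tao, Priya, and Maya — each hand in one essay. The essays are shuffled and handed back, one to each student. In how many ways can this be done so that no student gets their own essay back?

Count assignments avoiding every fixed point. For any j of the 4 students fixed to their own essay, the other 4−j can be arranged in (4−j)! ways.
By inclusion–exclusion this is Σ_{j=0}^{4} (−1)^j C(4,j)·(4−j)!.
Computing: 24 − 24 + 12 − 4 + 1 = 9.

9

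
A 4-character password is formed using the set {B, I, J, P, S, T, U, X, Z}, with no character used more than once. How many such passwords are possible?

3024

This is a permutation of 4 out of 9: P(9,4) = 9!/5!.
9 × 8 × 7 × 6 = 3024.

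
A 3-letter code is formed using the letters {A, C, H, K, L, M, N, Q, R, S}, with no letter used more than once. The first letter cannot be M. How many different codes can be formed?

The first letter has 10−1 = 9 choices (anything except M).
The remaining 2 letters are filled from the other 9 symbols without repetition: 9 × 8 = 72.
Total: 9 × 72 = 648.

648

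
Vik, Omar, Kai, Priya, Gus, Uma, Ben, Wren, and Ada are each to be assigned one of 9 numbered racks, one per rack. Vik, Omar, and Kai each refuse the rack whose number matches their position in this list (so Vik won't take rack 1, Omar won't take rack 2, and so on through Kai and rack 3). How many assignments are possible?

Let Aᵢ (for i ∈ {1, 2, 3}) be the placements that put person i in their forbidden rack. Any j of these fix j positions, leaving (9−j)! ways to fill the rest, and there are C(3,j) ways to pick which j.
By inclusion–exclusion, the number of valid placements is Σ_{j=0}^{3} (−1)^j C(3,j)·(9−j)!.
Computing: 362880 − 120960 + 15120 − 720 = 256320.

256320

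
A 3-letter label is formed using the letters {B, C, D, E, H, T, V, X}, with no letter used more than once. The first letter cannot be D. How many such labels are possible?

294

The first letter has 8−1 = 7 choices (anything except D).
The remaining 2 letters are filled from the other 7 symbols without repetition: 7 × 6 = 42.
Total: 7 × 42 = 294.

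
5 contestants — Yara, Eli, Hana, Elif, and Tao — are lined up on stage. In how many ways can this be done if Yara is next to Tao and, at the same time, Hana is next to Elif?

Treat {Yara,Tao} as one block (2 orders) and {Hana,Elif} as another (2 orders).
That leaves 3 units to arrange: 2 × 2 × 3! = 4 × 6 = 24.

24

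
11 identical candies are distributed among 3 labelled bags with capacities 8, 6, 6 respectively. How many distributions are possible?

42

Ignoring the caps, the number of non-negative solutions to x_1+…+x_3 = 11 is C(13,2) = 78.
Subtract solutions that violate a single cap (substitute x_i' = x_i − (cap_i+1)): x_1 ≥ 9 gives C(4,2) = 6; x_2 ≥ 7 gives C(6,2) = 15; x_3 ≥ 7 gives C(6,2) = 15. Together 36.
No two caps can be exceeded simultaneously, so the pair terms are all 0.
By inclusion–exclusion the count is 78 − 36 + 0 = 42.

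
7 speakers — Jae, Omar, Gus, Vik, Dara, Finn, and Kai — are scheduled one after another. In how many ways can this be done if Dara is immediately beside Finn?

Treat {Dara, Finn} as a single unit. There are 6 units to order, and the pair itself can be ordered 2 ways.
So the count is 2·(6)! = 1440.

1440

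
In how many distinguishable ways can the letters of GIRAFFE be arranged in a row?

The 7 letters of GIRAFFE have repeats: F appearing twice.
So there are 7! / (2!) = 2520 distinguishable arrangements.

2520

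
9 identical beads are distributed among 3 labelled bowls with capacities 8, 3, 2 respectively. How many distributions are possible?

11

By stars and bars, unrestricted non-negative solutions to x_1+…+x_3 = 9 number C(9+2,2) = 55.
Subtract solutions that violate a single cap (substitute x_i' = x_i − (cap_i+1)): x_1 ≥ 9 gives C(2,2) = 1; x_2 ≥ 4 gives C(7,2) = 21; x_3 ≥ 3 gives C(8,2) = 28. Together 50.
Add back pairs where two caps are both exceeded: 0 + 0 + 6 = 6.
By inclusion–exclusion the count is 55 − 50 + 6 = 11.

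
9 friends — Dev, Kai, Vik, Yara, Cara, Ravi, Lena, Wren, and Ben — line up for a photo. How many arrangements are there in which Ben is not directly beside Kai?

There are 9! = 362880 arrangements in all. If Ben and Kai are adjacent, merging them into one block gives 2·(8)! = 80640 arrangements.
So 362880 − 80640 = 282240 arrangements keep them apart.

282240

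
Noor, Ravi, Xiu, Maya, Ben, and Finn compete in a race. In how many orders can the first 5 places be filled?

720

There are 6 choices for 1st place, 5 for 2nd, and so on down to 2 for position 5.
That gives 6 × 5 × 4 × 3 × 2 = 720.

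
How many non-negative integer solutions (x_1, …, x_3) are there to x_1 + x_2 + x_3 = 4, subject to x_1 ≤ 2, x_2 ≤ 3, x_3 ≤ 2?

8

Without the upper bounds there are C(6,2) = 15 ways to split 4 among 3 variables.
Subtract solutions that violate a single cap (substitute x_i' = x_i − (cap_i+1)): x_1 ≥ 3 gives C(3,2) = 3; x_2 ≥ 4 gives C(2,2) = 1; x_3 ≥ 3 gives C(3,2) = 3. Together 7.
No two caps can be exceeded simultaneously, so the pair terms are all 0.
By inclusion–exclusion the count is 15 − 7 + 0 = 8.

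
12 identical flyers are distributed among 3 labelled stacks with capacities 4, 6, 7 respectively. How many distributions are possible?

Ignoring the caps, the number of non-negative solutions to x_1+…+x_3 = 12 is C(14,2) = 91.
Subtract solutions that violate a single cap (substitute x_i' = x_i − (cap_i+1)): x_1 ≥ 5 gives C(9,2) = 36; x_2 ≥ 7 gives C(7,2) = 21; x_3 ≥ 8 gives C(6,2) = 15. Together 72.
Add back pairs where two caps are both exceeded: 1 + 0 + 0 = 1.
By inclusion–exclusion the count is 91 − 72 + 1 = 20.

20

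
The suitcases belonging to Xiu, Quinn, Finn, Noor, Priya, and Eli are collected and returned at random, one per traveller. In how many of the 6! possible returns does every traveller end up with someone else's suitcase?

Let Aᵢ be the assignments in which traveller i gets their own suitcase. We want the size of the complement of A₁∪…∪A_6.
By inclusion–exclusion this is Σ_{j=0}^{6} (−1)^j C(6,j)·(6−j)!.
Computing: 720 − 720 + 360 − 120 + 30 − 6 + 1 = 265.

265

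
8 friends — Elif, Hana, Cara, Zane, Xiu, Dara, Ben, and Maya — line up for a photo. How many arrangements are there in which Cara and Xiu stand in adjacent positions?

10080

Glue Cara and Xiu into one block (2 internal orders), leaving 7 units to arrange in a row.
That gives 2 × 7! = 2 × 5040 = 10080.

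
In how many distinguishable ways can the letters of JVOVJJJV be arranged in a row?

The 8 letters of JVOVJJJV have repeats: J appearing 4 times and V appearing 3 times.
The number of distinct arrangements is 8!/(4!·3!) = 40320/144 = 280.

280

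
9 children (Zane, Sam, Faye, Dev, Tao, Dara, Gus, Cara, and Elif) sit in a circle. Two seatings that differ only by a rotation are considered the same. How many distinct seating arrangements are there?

40320

Fix one person's seat to break rotational symmetry; the remaining 8 people can be arranged in (8)! = 40320 ways.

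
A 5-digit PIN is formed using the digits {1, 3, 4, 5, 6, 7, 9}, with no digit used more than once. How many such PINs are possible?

With no repetition, fill the 5 digits in order: 7 choices, then 6, down to 3.
That product is 7 × 6 × 5 × 4 × 3 = 2520.

2520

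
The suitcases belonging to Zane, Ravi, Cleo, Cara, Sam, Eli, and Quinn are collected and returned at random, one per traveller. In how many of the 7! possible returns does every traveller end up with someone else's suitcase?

Count assignments avoiding every fixed point. For any j of the 7 travellers fixed to their own suitcase, the other 7−j can be arranged in (7−j)! ways.
By inclusion–exclusion this is Σ_{j=0}^{7} (−1)^j C(7,j)·(7−j)!.
Computing: 5040 − 5040 + 2520 − 840 + 210 − 42 + 7 − 1 = 1854.

1854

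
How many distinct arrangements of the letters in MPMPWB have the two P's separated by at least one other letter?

Total arrangements of MPMPWB: 6!/(2!·2!) = 180.
Arrangements with the P's together: treat PP as one letter, giving (5)!/(2!) = 60.
Hence 180 − 60 = 120.

120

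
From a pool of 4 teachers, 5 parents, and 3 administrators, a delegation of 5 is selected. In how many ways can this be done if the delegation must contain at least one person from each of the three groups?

Unrestricted: C(12,5) = 792 ways to pick any 5 of the 12.
Selections missing a whole group: no teachers → C(8,5) = 56; no parents → C(7,5) = 21; no administrators → C(9,5) = 126.
Add back selections omitting two groups (i.e. drawn from a single group): C(4,5) + C(5,5) + C(3,5) = 1.
By inclusion–exclusion: 792 − 203 + 1 = 590.

590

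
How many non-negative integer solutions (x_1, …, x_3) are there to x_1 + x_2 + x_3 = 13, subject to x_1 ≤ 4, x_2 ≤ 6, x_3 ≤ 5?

6

By stars and bars, unrestricted non-negative solutions to x_1+…+x_3 = 13 number C(13+2,2) = 105.
Subtract solutions that violate a single cap (substitute x_i' = x_i − (cap_i+1)): x_1 ≥ 5 gives C(10,2) = 45; x_2 ≥ 7 gives C(8,2) = 28; x_3 ≥ 6 gives C(9,2) = 36. Together 109.
Add back pairs where two caps are both exceeded: 3 + 6 + 1 = 10.
By inclusion–exclusion the count is 105 − 109 + 10 = 6.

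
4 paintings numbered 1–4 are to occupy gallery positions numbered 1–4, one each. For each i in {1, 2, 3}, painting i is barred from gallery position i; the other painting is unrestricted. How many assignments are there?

Let Aᵢ (for i ∈ {1, 2, 3}) be the placements that put painting i in its forbidden gallery position. Any j of these fix j positions, leaving (4−j)! ways to fill the rest, and there are C(3,j) ways to pick which j.
By inclusion–exclusion, the number of valid placements is Σ_{j=0}^{3} (−1)^j C(3,j)·(4−j)!.
Computing: 24 − 18 + 6 − 1 = 11.

11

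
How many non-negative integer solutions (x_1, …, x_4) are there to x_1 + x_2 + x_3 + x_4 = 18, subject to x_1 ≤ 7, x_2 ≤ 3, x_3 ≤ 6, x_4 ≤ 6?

34

By stars and bars, unrestricted non-negative solutions to x_1+…+x_4 = 18 number C(18+3,3) = 1330.
Subtract solutions that violate a single cap (substitute x_i' = x_i − (cap_i+1)): x_1 ≥ 8 gives C(13,3) = 286; x_2 ≥ 4 gives C(17,3) = 680; x_3 ≥ 7 gives C(14,3) = 364; x_4 ≥ 7 gives C(14,3) = 364. Together 1694.
Add back pairs where two caps are both exceeded: 84 + 20 + 20 + 120 + 120 + 35 = 399.
Subtract triples: 0 + 0 + 0 + 1 = 1.
By inclusion–exclusion the count is 1330 − 1694 + 399 − 1 = 34.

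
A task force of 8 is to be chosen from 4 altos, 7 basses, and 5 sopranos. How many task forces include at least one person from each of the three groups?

12201

Unrestricted: C(16,8) = 12870 ways to pick any 8 of the 16.
Selections missing a whole group: no altos → C(12,8) = 495; no basses → C(9,8) = 9; no sopranos → C(11,8) = 165.
Add back selections omitting two groups (i.e. drawn from a single group): C(4,8) + C(7,8) + C(5,8) = 0.
By inclusion–exclusion: 12870 − 669 + 0 = 12201.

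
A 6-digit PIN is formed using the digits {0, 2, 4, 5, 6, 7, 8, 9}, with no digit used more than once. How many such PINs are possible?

20160

With no repetition, fill the 6 digits in order: 8 choices, then 7, down to 3.
8 × 7 × 6 × 5 × 4 × 3 = 20160.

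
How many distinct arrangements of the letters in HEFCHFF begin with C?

60

Fix C in the first position and arrange the remaining 6 letters.
Those 6 letters have F appearing 3 times and H appearing twice, giving (6)!/(3!·2!) = 60.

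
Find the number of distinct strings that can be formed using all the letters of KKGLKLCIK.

7560

The 9 letters of KKGLKLCIK have repeats: K appearing 4 times and L appearing twice.
The number of distinct arrangements is 9!/(4!·2!) = 362880/48 = 7560.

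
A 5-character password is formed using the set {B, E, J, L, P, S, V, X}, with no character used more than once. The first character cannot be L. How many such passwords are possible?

The first character has 8−1 = 7 choices (anything except L).
The remaining 4 characters are filled from the other 7 symbols without repetition: 7 × 6 × 5 × 4 = 840.
Total: 7 × 840 = 5880.

5880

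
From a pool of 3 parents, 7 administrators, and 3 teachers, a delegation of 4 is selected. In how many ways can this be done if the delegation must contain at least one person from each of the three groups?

Total 4-person selections from all 13: C(13,4) = 715.
Selections missing a whole group: no parents → C(10,4) = 210; no administrators → C(6,4) = 15; no teachers → C(10,4) = 210.
Add back selections omitting two groups (i.e. drawn from a single group): C(3,4) + C(7,4) + C(3,4) = 35.
By inclusion–exclusion: 715 − 435 + 35 = 315.

315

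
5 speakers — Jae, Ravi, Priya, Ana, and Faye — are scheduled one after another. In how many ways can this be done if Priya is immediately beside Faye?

48

Treat {Priya, Faye} as a single unit. There are 4 units to order, and the pair itself can be ordered 2 ways.
So the count is 2·(4)! = 48.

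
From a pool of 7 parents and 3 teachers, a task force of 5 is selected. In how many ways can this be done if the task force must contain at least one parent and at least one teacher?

Total 5-person selections from all 10: C(10,5) = 252.
Selections missing a whole group: no parents → C(3,5) = 0; no teachers → C(7,5) = 21.
Both groups omitted at once is impossible, so 252 − 21 = 231.

231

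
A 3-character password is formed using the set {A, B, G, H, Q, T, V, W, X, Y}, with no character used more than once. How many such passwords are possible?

With no repetition, fill the 3 characters in order: 10 choices, then 9, down to 8.
That product is 10 × 9 × 8 = 720.

720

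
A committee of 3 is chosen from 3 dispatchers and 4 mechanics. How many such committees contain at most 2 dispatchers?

Split by how many dispatchers are chosen (0 through 2).
Sum: C(3,0)·C(4,3) + C(3,1)·C(4,2) + C(3,2)·C(4,1) = 4 + 18 + 12 = 34.

34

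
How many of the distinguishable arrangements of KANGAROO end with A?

With the last slot taken by A, it remains to arrange the other 7 letters (KNGAROO).
Those 7 letters have O appearing twice, giving (7)!/(2!) = 2520.

2520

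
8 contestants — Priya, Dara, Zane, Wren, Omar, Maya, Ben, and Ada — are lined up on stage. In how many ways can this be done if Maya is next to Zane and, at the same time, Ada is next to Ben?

2880

Treat {Maya,Zane} as one block (2 orders) and {Ada,Ben} as another (2 orders).
That leaves 6 units to arrange: 2 × 2 × 6! = 4 × 720 = 2880.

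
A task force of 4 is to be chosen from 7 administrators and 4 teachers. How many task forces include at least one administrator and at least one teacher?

With no constraint there are C(11,4) = 330 possible selections.
Selections missing a whole group: no administrators → C(4,4) = 1; no teachers → C(7,4) = 35.
Both groups omitted at once is impossible, so 330 − 36 = 294.

294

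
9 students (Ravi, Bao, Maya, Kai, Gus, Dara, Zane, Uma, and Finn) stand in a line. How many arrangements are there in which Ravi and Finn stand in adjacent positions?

Treat {Ravi, Finn} as a single unit. There are 8 units to order, and the pair itself can be ordered 2 ways.
So the count is 2·(8)! = 80640.

80640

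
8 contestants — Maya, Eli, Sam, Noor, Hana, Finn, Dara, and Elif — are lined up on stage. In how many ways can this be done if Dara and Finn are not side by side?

Of the 8! = 40320 arrangements, those with Dara and Finn adjacent number 2 × 7! = 10080 (treat the pair as a block with 2 internal orders).
Complementary counting: 40320 − 10080 = 30240.

30240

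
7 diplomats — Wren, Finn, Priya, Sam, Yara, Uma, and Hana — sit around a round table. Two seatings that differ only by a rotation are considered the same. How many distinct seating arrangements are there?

720

Seat Wren anywhere (absorbing the rotational symmetry), then permute the other 6: (6)! = 720.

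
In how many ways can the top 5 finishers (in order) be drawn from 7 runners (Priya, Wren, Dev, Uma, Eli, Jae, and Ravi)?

2520

This is an ordered selection of 5 from 7: P(7,5).
That gives 7 × 6 × 5 × 4 × 3 = 2520.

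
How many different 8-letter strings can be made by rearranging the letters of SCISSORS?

SCISSORS has 8 letters with S appearing 4 times.
Dividing 8! = 40320 by 4! = 24 for the repeated letters gives 1680.

1680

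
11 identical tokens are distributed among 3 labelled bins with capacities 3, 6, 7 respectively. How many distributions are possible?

18

Without the upper bounds there are C(13,2) = 78 ways to split 11 among 3 bins.
Subtract solutions that violate a single cap (substitute x_i' = x_i − (cap_i+1)): x_1 ≥ 4 gives C(9,2) = 36; x_2 ≥ 7 gives C(6,2) = 15; x_3 ≥ 8 gives C(5,2) = 10. Together 61.
Add back pairs where two caps are both exceeded: 1 + 0 + 0 = 1.
By inclusion–exclusion the count is 78 − 61 + 1 = 18.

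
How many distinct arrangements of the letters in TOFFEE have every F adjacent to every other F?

Treat the 2 copies of F as a single block. The multiset to arrange is then {FF, E, E, O, T}, 5 items in all.
That gives (5)!/(2!) = 60 arrangements.

60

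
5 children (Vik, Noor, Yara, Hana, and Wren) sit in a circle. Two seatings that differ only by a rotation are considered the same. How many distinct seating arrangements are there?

24

Fix one person's seat to break rotational symmetry; the remaining 4 people can be arranged in (4)! = 24 ways.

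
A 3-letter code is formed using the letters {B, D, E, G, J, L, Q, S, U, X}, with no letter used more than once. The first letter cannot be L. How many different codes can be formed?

648

The first letter has 10−1 = 9 choices (anything except L).
The remaining 2 letters are filled from the other 9 symbols without repetition: 9 × 8 = 72.
Total: 9 × 72 = 648.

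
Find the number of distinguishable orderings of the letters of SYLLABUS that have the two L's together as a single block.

Treat the 2 copies of L as a single block. The multiset to arrange is then {LL, A, B, S, S, U, Y}, 7 items in all.
That gives (7)!/(2!) = 2520 arrangements.

2520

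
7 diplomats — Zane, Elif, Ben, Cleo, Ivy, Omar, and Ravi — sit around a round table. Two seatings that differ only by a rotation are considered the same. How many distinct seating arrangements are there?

720

Around a circle, 7 distinct people have 7!/7 = (6)! = 720 rotationally distinct seatings.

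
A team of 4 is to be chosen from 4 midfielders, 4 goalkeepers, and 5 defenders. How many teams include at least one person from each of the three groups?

400

With no constraint there are C(13,4) = 715 possible selections.
Subtract selections that omit an entire group: no midfielders → C(9,4) = 126; no goalkeepers → C(9,4) = 126; no defenders → C(8,4) = 70.
Add back selections omitting two groups (i.e. drawn from a single group): C(4,4) + C(4,4) + C(5,4) = 7.
By inclusion–exclusion: 715 − 322 + 7 = 400.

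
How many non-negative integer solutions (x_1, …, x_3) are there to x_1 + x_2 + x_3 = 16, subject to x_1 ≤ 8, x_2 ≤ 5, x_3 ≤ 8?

21

Ignoring the caps, the number of non-negative solutions to x_1+…+x_3 = 16 is C(18,2) = 153.
Subtract solutions that violate a single cap (substitute x_i' = x_i − (cap_i+1)): x_1 ≥ 9 gives C(9,2) = 36; x_2 ≥ 6 gives C(12,2) = 66; x_3 ≥ 9 gives C(9,2) = 36. Together 138.
Add back pairs where two caps are both exceeded: 3 + 0 + 3 = 6.
By inclusion–exclusion the count is 153 − 138 + 6 = 21.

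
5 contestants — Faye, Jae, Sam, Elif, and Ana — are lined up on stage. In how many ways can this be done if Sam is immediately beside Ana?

48

Treat {Sam, Ana} as a single unit. There are 4 units to order, and the pair itself can be ordered 2 ways.
So the count is 2·(4)! = 48.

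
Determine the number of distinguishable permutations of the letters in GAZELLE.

1260

Letter multiplicities in GAZELLE: A×1, E×2, G×1, L×2, Z×1.
So there are 7! / (2!·2!) = 1260 distinguishable arrangements.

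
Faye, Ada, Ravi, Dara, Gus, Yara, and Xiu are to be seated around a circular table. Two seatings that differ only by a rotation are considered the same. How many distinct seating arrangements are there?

720

Fix one person's seat to break rotational symmetry; the remaining 6 people can be arranged in (6)! = 720 ways.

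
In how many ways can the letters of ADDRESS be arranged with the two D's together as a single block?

360

Treat the 2 copies of D as a single block. The multiset to arrange is then {DD, A, E, R, S, S}, 6 items in all.
That gives (6)!/(2!) = 360 arrangements.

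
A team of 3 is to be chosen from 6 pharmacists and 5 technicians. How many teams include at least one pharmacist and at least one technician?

Total 3-person selections from all 11: C(11,3) = 165.
Subtract selections that omit an entire group: no pharmacists → C(5,3) = 10; no technicians → C(6,3) = 20.
Both groups omitted at once is impossible, so 165 − 30 = 135.

135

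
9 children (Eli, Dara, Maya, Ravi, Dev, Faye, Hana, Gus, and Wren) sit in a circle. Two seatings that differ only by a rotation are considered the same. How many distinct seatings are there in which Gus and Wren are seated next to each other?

Glue Gus and Wren into a block (2 internal orders). Seating 8 units around a circle gives (7)! arrangements.
So 2 × (7)! = 2 × 5040 = 10080.

10080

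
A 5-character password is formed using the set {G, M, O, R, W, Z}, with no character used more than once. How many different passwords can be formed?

720

Choose and order 5 of the 6 symbols: the first character has 6 options, the next 5, and so on down to 2.
That product is 6 × 5 × 4 × 3 × 2 = 720.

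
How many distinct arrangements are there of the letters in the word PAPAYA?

The 6 letters of PAPAYA have repeats: A appearing 3 times and P appearing twice.
The number of distinct arrangements is 6!/(3!·2!) = 720/12 = 60.

60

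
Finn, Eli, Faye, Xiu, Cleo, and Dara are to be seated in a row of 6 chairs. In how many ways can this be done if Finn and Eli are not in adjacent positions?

480

There are 6! = 720 arrangements in all. If Finn and Eli are adjacent, merging them into one block gives 2·(5)! = 240 arrangements.
Complementary counting: 720 − 240 = 480.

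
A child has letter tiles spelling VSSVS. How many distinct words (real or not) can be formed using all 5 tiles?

VSSVS has 5 letters with S appearing 3 times and V appearing twice.
Dividing 5! = 120 by 3!·2! = 12 for the repeated letters gives 10.

10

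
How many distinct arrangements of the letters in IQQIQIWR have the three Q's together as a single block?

Treat the 3 copies of Q as a single block. The multiset to arrange is then {QQQ, I, I, I, R, W}, 6 items in all.
That gives (6)!/(3!) = 120 arrangements.

120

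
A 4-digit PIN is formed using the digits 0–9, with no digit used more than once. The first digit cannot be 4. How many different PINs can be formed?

The first digit has 10−1 = 9 choices (anything except 4).
The remaining 3 digits are filled from the other 9 symbols without repetition: 9 × 8 × 7 = 504.
Total: 9 × 504 = 4536.

4536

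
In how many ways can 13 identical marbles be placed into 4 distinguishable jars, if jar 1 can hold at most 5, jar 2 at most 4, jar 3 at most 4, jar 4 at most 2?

Without the upper bounds there are C(16,3) = 560 ways to split 13 among 4 jars.
Subtract solutions that violate a single cap (substitute x_i' = x_i − (cap_i+1)): x_1 ≥ 6 gives C(10,3) = 120; x_2 ≥ 5 gives C(11,3) = 165; x_3 ≥ 5 gives C(11,3) = 165; x_4 ≥ 3 gives C(13,3) = 286. Together 736.
Add back pairs where two caps are both exceeded: 10 + 10 + 35 + 20 + 56 + 56 = 187.
Subtract triples: 0 + 0 + 0 + 1 = 1.
By inclusion–exclusion the count is 560 − 736 + 187 − 1 = 10.

10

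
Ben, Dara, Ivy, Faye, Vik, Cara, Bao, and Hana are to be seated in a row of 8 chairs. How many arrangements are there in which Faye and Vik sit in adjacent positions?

10080

Glue Faye and Vik into one block (2 internal orders), leaving 7 units to arrange in a row.
That gives 2 × 7! = 2 × 5040 = 10080.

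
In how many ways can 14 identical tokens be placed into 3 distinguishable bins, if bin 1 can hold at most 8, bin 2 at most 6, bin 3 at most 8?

42

Without the upper bounds there are C(16,2) = 120 ways to split 14 among 3 bins.
Subtract solutions that violate a single cap (substitute x_i' = x_i − (cap_i+1)): x_1 ≥ 9 gives C(7,2) = 21; x_2 ≥ 7 gives C(9,2) = 36; x_3 ≥ 9 gives C(7,2) = 21. Together 78.
No two caps can be exceeded simultaneously, so the pair terms are all 0.
By inclusion–exclusion the count is 120 − 78 + 0 = 42.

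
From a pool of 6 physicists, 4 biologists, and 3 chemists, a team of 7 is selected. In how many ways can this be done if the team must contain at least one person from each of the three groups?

1559

Unrestricted: C(13,7) = 1716 ways to pick any 7 of the 13.
Subtract selections that omit an entire group: no physicists → C(7,7) = 1; no biologists → C(9,7) = 36; no chemists → C(10,7) = 120.
Add back selections omitting two groups (i.e. drawn from a single group): C(6,7) + C(4,7) + C(3,7) = 0.
By inclusion–exclusion: 1716 − 157 + 0 = 1559.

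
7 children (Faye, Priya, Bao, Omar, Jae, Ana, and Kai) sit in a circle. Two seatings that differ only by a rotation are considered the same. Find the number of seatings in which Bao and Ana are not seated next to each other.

Without the restriction there are (6)! = 720 seatings.
Those with Bao next to Ana: fuse the pair into one unit and seat 6 units around a circle — 2·(5)! = 240.
Subtracting, 720 − 240 = 480.

480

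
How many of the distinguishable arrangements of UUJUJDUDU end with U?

Fix U in the last position and arrange the remaining 8 letters.
Those 8 letters have D appearing twice, J appearing twice, and U appearing 4 times, giving (8)!/(4!·2!·2!) = 420.

420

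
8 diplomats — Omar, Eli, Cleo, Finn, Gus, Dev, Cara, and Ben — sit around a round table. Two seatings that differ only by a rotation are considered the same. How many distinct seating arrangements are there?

5040

Fix one person's seat to break rotational symmetry; the remaining 7 people can be arranged in (7)! = 5040 ways.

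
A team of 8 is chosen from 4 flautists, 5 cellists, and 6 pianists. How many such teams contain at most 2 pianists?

1485

Split by how many pianists are chosen (0 through 2).
Sum: C(6,0)·C(9,8) + C(6,1)·C(9,7) + C(6,2)·C(9,6) = 9 + 216 + 1260 = 1485.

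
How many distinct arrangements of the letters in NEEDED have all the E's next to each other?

12

Treat the 3 copies of E as a single block. The multiset to arrange is then {EEE, D, D, N}, 4 items in all.
That gives (4)!/(2!) = 12 arrangements.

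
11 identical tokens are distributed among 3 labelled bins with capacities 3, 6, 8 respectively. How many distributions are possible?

By stars and bars, unrestricted non-negative solutions to x_1+…+x_3 = 11 number C(11+2,2) = 78.
Subtract solutions that violate a single cap (substitute x_i' = x_i − (cap_i+1)): x_1 ≥ 4 gives C(9,2) = 36; x_2 ≥ 7 gives C(6,2) = 15; x_3 ≥ 9 gives C(4,2) = 6. Together 57.
Add back pairs where two caps are both exceeded: 1 + 0 + 0 = 1.
By inclusion–exclusion the count is 78 − 57 + 1 = 22.

22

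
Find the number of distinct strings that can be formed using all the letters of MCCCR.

20

MCCCR has 5 letters with C appearing 3 times.
The number of distinct arrangements is 5!/(3!) = 120/6 = 20.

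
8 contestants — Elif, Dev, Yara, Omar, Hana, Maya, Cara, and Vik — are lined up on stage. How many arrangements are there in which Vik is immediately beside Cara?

Place the 6 others and the Vik-Cara pair as 7 objects in a line; the pair has 2 internal arrangements.
So the count is 2·(7)! = 10080.

10080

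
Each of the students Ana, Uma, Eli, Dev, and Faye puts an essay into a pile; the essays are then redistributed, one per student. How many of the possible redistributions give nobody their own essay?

44

Count assignments avoiding every fixed point. For any j of the 5 students fixed to their own essay, the other 5−j can be arranged in (5−j)! ways.
By inclusion–exclusion this is Σ_{j=0}^{5} (−1)^j C(5,j)·(5−j)!.
Computing: 120 − 120 + 60 − 20 + 5 − 1 = 44.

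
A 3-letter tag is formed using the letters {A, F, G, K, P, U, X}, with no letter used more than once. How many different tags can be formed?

Choose and order 3 of the 7 symbols: the first letter has 7 options, the next 6, then 5.
7 × 6 × 5 = 210.

210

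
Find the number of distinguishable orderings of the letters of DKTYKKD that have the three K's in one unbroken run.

60

Treat the 3 copies of K as a single block. The multiset to arrange is then {KKK, D, D, T, Y}, 5 items in all.
That gives (5)!/(2!) = 60 arrangements.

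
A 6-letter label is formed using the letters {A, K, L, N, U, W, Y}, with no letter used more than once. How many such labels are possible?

Choose and order 6 of the 7 symbols: the first letter has 7 options, the next 6, and so on down to 2.
7 × 6 × 5 × 4 × 3 × 2 = 5040.

5040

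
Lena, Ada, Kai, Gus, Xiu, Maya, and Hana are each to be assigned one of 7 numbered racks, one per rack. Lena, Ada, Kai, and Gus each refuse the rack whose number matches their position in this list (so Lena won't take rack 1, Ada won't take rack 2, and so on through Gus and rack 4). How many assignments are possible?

Let Aᵢ (for 1 ≤ i ≤ 4) be the placements that put person i in their forbidden rack. Any j of these fix j positions, leaving (7−j)! ways to fill the rest, and there are C(4,j) ways to pick which j.
By inclusion–exclusion, the number of valid placements is Σ_{j=0}^{4} (−1)^j C(4,j)·(7−j)!.
Computing: 5040 − 2880 + 720 − 96 + 6 = 2790.

2790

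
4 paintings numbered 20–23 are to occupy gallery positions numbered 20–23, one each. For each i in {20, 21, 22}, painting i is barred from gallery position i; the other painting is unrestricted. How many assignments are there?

Let Aᵢ (for i ∈ {20, 21, 22}) be the placements that put painting i in its forbidden gallery position. Any j of these fix j positions, leaving (4−j)! ways to fill the rest, and there are C(3,j) ways to pick which j.
By inclusion–exclusion, the number of valid placements is Σ_{j=0}^{3} (−1)^j C(3,j)·(4−j)!.
Computing: 24 − 18 + 6 − 1 = 11.

11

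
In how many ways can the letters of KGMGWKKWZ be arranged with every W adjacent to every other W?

3360

Treat the 2 copies of W as a single block. The multiset to arrange is then {WW, G, G, K, K, K, M, Z}, 8 items in all.
That gives (8)!/(3!·2!) = 3360 arrangements.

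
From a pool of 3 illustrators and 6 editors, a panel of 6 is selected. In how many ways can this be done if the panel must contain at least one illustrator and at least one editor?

With no constraint there are C(9,6) = 84 possible selections.
Subtract selections that omit an entire group: no illustrators → C(6,6) = 1; no editors → C(3,6) = 0.
Both groups omitted at once is impossible, so 84 − 1 = 83.

83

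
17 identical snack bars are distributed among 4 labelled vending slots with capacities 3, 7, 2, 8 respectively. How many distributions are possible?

Ignoring the caps, the number of non-negative solutions to x_1+…+x_4 = 17 is C(20,3) = 1140.
Subtract solutions that violate a single cap (substitute x_i' = x_i − (cap_i+1)): x_1 ≥ 4 gives C(16,3) = 560; x_2 ≥ 8 gives C(12,3) = 220; x_3 ≥ 3 gives C(17,3) = 680; x_4 ≥ 9 gives C(11,3) = 165. Together 1625.
Add back pairs where two caps are both exceeded: 56 + 286 + 35 + 84 + 1 + 56 = 518.
Subtract triples: 10 + 0 + 4 + 0 = 14.
By inclusion–exclusion the count is 1140 − 1625 + 518 − 14 = 19.

19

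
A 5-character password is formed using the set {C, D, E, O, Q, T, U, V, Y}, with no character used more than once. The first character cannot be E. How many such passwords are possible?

The first character has 9−1 = 8 choices (anything except E).
The remaining 4 characters are filled from the other 8 symbols without repetition: 8 × 7 × 6 × 5 = 1680.
Total: 8 × 1680 = 13440.

13440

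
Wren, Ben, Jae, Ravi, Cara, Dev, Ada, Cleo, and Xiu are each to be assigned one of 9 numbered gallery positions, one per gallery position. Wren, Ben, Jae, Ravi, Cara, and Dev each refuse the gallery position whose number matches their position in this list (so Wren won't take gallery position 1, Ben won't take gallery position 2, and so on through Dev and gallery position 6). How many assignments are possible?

183822

Let Aᵢ (for 1 ≤ i ≤ 6) be the placements that put person i in their forbidden gallery position. Any j of these fix j positions, leaving (9−j)! ways to fill the rest, and there are C(6,j) ways to pick which j.
By inclusion–exclusion, the number of valid placements is Σ_{j=0}^{6} (−1)^j C(6,j)·(9−j)!.
Computing: 362880 − 241920 + 75600 − 14400 + 1800 − 144 + 6 = 183822.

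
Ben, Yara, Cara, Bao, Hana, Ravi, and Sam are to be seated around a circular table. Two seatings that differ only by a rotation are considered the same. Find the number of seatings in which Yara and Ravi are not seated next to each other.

All circular seatings of 7 people number (6)! = 720.
Those with Yara next to Ravi: fuse the pair into one unit and seat 6 units around a circle — 2·(5)! = 240.
Subtracting, 720 − 240 = 480.

480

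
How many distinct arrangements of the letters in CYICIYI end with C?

With the last slot taken by C, it remains to arrange the other 6 letters (YICIYI).
Those 6 letters have I appearing 3 times and Y appearing twice, giving (6)!/(3!·2!) = 60.

60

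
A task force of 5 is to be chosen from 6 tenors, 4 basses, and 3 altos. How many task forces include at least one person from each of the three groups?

With no constraint there are C(13,5) = 1287 possible selections.
Selections missing a whole group: no tenors → C(7,5) = 21; no basses → C(9,5) = 126; no altos → C(10,5) = 252.
Add back selections omitting two groups (i.e. drawn from a single group): C(6,5) + C(4,5) + C(3,5) = 6.
By inclusion–exclusion: 1287 − 399 + 6 = 894.

894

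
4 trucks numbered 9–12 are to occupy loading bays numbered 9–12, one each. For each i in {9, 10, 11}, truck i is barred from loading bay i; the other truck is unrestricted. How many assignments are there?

11

Let Aᵢ (for i ∈ {9, 10, 11}) be the placements that put truck i in its forbidden loading bay. Any j of these fix j positions, leaving (4−j)! ways to fill the rest, and there are C(3,j) ways to pick which j.
By inclusion–exclusion, the number of valid placements is Σ_{j=0}^{3} (−1)^j C(3,j)·(4−j)!.
Computing: 24 − 18 + 6 − 1 = 11.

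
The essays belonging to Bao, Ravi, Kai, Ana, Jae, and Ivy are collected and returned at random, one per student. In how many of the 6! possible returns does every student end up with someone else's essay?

265

Let Aᵢ be the assignments in which student i gets their own essay. We want the size of the complement of A₁∪…∪A_6.
By inclusion–exclusion this is Σ_{j=0}^{6} (−1)^j C(6,j)·(6−j)!.
Computing: 720 − 720 + 360 − 120 + 30 − 6 + 1 = 265.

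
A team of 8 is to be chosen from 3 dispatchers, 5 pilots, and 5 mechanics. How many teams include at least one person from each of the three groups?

1240

Unrestricted: C(13,8) = 1287 ways to pick any 8 of the 13.
Selections missing a whole group: no dispatchers → C(10,8) = 45; no pilots → C(8,8) = 1; no mechanics → C(8,8) = 1.
Add back selections omitting two groups (i.e. drawn from a single group): C(3,8) + C(5,8) + C(5,8) = 0.
By inclusion–exclusion: 1287 − 47 + 0 = 1240.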